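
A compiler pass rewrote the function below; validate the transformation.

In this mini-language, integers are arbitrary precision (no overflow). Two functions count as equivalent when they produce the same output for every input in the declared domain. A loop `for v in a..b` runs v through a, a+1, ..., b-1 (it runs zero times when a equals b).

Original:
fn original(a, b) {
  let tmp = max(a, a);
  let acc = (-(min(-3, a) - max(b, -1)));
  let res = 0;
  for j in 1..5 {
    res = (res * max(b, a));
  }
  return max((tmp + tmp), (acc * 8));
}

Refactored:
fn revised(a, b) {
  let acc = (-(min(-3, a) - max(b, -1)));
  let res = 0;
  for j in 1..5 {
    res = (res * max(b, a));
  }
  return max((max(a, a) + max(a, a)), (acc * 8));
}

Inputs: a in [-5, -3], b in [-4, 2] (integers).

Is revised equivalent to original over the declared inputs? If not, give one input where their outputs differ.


Comparing the listings, the differences include: local variable names differ, plus min/max/abs usage differs, plus statement counts differ.
Tracing a=-3, b=0: original: tmp=-3, then acc=3, then res=0, then (j=1), then res=0, then (j=2), then res=0, then (j=3), then res=0, then (j=4), then res=0, then returns 24 | revised: acc=3, then res=0, then (j=1), then res=0, then (j=2), then res=0, then (j=3), then res=0, then (j=4), then res=0, then returns 24 — matching result 24.
An exhaustive pass over the 21 declared inputs shows identical outputs.
verdict: equivalent


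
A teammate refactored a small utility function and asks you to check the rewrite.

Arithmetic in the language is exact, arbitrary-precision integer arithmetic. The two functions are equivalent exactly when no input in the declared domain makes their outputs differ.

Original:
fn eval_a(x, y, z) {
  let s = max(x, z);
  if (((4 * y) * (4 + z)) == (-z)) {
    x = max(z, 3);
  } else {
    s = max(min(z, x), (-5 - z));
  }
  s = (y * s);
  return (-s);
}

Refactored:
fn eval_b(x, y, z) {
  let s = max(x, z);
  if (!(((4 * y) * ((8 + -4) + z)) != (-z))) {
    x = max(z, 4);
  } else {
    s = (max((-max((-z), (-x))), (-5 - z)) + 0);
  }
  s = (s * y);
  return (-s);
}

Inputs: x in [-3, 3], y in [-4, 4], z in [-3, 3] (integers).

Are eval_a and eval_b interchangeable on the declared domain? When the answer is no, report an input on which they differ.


Equivalent. Although `3` became `4`, no input in the stated domain can expose it.
Checked all 441 inputs in the declared domain: the outputs agree on every one.
Spot check at x=2, y=-1, z=-3 — eval_a: s becomes 2; next (((4 * y) * (4 + z)) == (-z)) evaluates to false; next s becomes -2; next s becomes 2; next final value -2. eval_b: s becomes 2; next (!(((4 * y) * ((8 + -4) + z)) != (-z))) evaluates to false; next s becomes -2; next s becomes 2; next final value -2. Both give -2.
verdict: equivalent


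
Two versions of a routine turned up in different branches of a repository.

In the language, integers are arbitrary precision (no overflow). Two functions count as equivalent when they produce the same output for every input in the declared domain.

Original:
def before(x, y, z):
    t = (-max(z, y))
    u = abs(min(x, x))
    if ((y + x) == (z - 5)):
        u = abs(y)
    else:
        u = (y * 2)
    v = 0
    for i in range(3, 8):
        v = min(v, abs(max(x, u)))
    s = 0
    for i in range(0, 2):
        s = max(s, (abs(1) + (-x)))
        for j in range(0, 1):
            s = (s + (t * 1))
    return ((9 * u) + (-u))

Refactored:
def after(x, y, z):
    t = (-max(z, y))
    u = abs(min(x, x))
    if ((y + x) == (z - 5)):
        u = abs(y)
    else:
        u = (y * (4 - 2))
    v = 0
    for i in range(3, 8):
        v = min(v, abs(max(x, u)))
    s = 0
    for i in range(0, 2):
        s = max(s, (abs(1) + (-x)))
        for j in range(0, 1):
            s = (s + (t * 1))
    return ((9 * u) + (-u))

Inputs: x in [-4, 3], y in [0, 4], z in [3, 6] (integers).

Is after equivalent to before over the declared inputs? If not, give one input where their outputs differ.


Behavior is preserved: although constant usage differs; also arithmetic usage differs, the outputs never diverge.
As a probe, take x=-2, y=0, z=5: before runs t = -5; u = 2; ((y + x) == (z - 5)) -> false; u = 0; v = 0; [i=3]; v = 0; [i=4]; v = 0; [i=5]; v = 0; [i=6]; v = 0; [i=7]; v = 0; s = 0; [i=0]; s = 3; [j=0]; s = -2; [i=1]; s = 3; [j=0]; s = -2; return 0; after runs t = -5; u = 2; ((y + x) == (z - 5)) -> false; u = 0; v = 0; [i=3]; v = 0; [i=4]; v = 0; [i=5]; v = 0; [i=6]; v = 0; [i=7]; v = 0; s = 0; [i=0]; s = 3; [j=0]; s = -2; [i=1]; s = 3; [j=0]; s = -2; return 0; both end at 0.
An exhaustive pass over the 160 declared inputs shows identical outputs.
verdict: equivalent


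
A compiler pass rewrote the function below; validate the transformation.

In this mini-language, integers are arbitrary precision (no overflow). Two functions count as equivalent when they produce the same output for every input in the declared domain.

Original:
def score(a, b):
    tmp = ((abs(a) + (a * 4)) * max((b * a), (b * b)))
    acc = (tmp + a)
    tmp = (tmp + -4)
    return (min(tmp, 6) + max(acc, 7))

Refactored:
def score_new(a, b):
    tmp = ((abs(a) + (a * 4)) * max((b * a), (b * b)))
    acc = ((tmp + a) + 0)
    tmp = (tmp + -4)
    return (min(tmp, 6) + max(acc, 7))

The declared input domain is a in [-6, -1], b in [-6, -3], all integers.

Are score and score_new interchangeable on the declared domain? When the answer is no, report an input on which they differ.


Differences: arithmetic usage differs; and constant usage differs — yet all 24 inputs agree.
verdict: equivalent


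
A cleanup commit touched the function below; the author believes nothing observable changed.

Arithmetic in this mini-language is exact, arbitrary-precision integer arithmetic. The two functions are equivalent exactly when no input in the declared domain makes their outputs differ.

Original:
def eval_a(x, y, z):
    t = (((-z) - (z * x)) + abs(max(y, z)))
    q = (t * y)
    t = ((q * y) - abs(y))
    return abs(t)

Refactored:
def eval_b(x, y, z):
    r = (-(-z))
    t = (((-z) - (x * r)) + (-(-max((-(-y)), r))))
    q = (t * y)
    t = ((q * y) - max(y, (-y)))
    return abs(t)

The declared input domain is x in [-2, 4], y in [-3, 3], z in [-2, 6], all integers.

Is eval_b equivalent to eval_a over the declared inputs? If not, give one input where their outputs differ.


Consider the input x=-2, y=-3, z=-2.
eval_a: t=0, then q=0, then t=-3, then returns 3
eval_b: r=-2, then t=-4, then q=12, then t=-39, then returns 39
3 != 39, so the rewrite changes behavior.
verdict: not equivalent; witness: x=-2, y=-3, z=-2


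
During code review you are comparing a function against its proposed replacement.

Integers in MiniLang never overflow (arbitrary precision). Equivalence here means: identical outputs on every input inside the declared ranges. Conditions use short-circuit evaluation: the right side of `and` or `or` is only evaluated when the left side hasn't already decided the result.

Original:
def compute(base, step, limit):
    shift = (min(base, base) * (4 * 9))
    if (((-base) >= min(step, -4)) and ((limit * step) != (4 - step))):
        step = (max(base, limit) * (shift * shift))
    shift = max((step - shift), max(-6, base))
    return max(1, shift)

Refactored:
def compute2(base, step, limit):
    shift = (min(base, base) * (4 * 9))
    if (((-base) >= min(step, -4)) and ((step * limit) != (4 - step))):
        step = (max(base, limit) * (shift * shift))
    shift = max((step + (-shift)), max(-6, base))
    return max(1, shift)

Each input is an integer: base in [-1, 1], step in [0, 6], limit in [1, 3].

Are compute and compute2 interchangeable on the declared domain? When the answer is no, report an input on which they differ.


The two versions differ — the changes include arithmetic usage differs.
Tracing base=-1, step=3, limit=1: compute: shift = -36; (((-base) >= min(step, -4)) and ((limit * step) != (4 - step))) -> true; step = 1296; shift = 1332; return 1332 | compute2: shift = -36; (((-base) >= min(step, -4)) and ((step * limit) != (4 - step))) -> true; step = 1296; shift = 1332; return 1332 — matching result 1332.
Sweeping the whole domain (63 inputs) finds no disagreement.
verdict: equivalent


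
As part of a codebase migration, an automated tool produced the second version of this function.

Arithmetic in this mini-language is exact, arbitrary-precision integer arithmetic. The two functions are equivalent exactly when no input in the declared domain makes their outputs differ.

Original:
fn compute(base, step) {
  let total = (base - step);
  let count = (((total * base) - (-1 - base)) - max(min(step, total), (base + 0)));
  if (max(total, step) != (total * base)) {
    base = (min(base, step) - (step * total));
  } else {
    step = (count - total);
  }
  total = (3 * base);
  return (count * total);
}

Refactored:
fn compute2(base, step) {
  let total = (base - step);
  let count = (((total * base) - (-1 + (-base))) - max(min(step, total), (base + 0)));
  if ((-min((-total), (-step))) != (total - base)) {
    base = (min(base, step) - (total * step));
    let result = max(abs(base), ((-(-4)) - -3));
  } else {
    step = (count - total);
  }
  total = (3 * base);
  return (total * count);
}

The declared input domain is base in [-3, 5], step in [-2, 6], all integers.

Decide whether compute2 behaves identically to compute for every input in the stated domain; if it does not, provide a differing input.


These are not equivalent — on base=0, step=-2 the outputs split (6 vs 0).
compute: total := 2 | count := 1 | (max(total, step) != (total * base)): true | base := 2 | total := 6 | result 6
compute2: total := 2 | count := 1 | ((-min((-total), (-step))) != (total - base)): false | step := -1 | total := 0 | result 0
verdict: not equivalent; witness: base=0, step=-2


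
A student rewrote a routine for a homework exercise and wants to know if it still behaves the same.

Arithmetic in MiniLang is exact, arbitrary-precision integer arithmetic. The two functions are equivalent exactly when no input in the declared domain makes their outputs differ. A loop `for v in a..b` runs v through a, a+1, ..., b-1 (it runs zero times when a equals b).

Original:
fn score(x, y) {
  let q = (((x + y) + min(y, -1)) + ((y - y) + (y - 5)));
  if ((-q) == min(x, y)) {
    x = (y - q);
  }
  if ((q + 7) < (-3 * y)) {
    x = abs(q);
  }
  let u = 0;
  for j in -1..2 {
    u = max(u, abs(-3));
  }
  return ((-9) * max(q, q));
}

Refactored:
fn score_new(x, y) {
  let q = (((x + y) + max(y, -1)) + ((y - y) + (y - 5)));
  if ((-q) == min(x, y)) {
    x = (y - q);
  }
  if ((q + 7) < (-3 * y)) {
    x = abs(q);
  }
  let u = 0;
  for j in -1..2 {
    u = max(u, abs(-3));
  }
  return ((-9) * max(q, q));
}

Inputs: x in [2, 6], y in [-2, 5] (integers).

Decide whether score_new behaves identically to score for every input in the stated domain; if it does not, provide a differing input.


Not equivalent: x=2, y=-2 separates them (81 vs 72).
score: q := -9 | ((-q) == min(x, y)): false | ((q + 7) < (-3 * y)): true | x := 9 | u := 0 | iter j=-1: | u := 3 | iter j=0: | u := 3 | iter j=1: | u := 3 | result 81
score_new: q := -8 | ((-q) == min(x, y)): false | ((q + 7) < (-3 * y)): true | x := 8 | u := 0 | iter j=-1: | u := 3 | iter j=0: | u := 3 | iter j=1: | u := 3 | result 72
verdict: not equivalent; witness: x=2, y=-2


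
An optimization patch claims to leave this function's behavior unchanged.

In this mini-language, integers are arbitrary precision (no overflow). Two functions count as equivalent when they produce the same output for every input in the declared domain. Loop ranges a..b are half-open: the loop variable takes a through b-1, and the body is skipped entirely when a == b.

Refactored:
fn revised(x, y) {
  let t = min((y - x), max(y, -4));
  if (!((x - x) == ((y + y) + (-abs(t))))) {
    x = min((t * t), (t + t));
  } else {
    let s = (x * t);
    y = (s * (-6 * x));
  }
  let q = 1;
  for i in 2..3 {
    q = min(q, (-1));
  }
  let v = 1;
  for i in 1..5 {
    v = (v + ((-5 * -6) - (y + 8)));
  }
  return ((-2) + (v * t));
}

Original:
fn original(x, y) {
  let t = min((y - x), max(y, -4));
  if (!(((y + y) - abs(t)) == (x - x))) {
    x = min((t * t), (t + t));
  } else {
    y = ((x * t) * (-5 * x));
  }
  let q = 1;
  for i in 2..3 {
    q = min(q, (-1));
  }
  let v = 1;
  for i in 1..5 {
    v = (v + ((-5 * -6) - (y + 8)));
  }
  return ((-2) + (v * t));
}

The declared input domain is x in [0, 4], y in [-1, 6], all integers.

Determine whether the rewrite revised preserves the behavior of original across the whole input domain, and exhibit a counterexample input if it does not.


Run the pair on x=3, y=1.
original: t=-2, then (!(((y + y) - abs(t)) == (x - x))) is false, then y=90, then q=1, then (i=2), then q=-1, then v=1, then (i=1), then v=-67, then (i=2), then v=-135, then (i=3), then v=-203, then (i=4), then v=-271, then returns 540
revised: t=-2, then (!((x - x) == ((y + y) + (-abs(t))))) is false, then s=-6, then y=108, then q=1, then (i=2), then q=-1, then v=1, then (i=1), then v=-85, then (i=2), then v=-171, then (i=3), then v=-257, then (i=4), then v=-343, then returns 684
540 and 684 differ, so these are not the same function on this domain.
verdict: not equivalent; witness: x=3, y=1


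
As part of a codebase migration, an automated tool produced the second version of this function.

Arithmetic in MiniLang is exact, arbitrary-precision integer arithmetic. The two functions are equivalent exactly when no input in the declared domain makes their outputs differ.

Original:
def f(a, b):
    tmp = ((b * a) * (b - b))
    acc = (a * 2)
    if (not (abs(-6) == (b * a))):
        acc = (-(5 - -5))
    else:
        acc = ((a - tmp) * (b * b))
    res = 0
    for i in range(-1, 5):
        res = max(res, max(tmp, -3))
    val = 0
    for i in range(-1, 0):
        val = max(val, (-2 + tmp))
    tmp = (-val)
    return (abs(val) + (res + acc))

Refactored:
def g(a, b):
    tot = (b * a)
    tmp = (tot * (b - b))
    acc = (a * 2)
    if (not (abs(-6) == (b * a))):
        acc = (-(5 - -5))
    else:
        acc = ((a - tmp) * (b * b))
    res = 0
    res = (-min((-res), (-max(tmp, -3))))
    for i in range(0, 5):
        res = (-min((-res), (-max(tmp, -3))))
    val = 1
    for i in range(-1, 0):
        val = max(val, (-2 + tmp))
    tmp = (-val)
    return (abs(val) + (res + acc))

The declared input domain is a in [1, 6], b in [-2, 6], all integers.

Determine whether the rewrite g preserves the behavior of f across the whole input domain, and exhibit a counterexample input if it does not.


There is a counterexample at a=1, b=-2: -10 on one side, -9 on the other.
f: tmp = 0; acc = 2; (not (abs(-6) == (b * a))) -> true; acc = -10; res = 0; [i=-1]; res = 0; [i=0]; res = 0; [i=1]; res = 0; [i=2]; res = 0; [i=3]; res = 0; [i=4]; res = 0; val = 0; [i=-1]; val = 0; tmp = 0; return -10
g: tot = -2; tmp = 0; acc = 2; (not (abs(-6) == (b * a))) -> true; acc = -10; res = 0; res = 0; [i=0]; res = 0; [i=1]; res = 0; [i=2]; res = 0; [i=3]; res = 0; [i=4]; res = 0; val = 1; [i=-1]; val = 1; tmp = -1; return -9
verdict: not equivalent; witness: a=1, b=-2


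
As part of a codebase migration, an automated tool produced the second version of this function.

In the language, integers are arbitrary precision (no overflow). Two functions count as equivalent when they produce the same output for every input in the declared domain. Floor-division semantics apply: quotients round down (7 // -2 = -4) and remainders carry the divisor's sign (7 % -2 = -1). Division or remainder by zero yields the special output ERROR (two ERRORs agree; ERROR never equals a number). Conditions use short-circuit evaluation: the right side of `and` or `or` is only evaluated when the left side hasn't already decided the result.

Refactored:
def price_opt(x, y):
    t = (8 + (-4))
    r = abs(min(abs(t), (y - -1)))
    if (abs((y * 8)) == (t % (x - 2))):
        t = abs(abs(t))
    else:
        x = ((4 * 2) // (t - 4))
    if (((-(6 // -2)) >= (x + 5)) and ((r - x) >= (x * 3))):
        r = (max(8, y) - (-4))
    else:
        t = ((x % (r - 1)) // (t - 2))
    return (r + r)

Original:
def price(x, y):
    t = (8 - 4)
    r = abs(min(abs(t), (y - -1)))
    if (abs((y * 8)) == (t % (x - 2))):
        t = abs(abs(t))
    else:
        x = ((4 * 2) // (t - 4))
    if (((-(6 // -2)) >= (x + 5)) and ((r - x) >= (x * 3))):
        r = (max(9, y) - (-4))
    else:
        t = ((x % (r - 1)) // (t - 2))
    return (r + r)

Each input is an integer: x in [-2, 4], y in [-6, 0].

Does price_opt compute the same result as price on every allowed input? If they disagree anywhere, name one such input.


Evaluate both at x=-2, y=0.
price: t = 4; r = 1; (abs((y * 8)) == (t % (x - 2))) -> true; t = 4; (((-(6 // -2)) >= (x + 5)) and ((r - x) >= (x * 3))) -> true; r = 13; return 26
price_opt: t = 4; r = 1; (abs((y * 8)) == (t % (x - 2))) -> true; t = 4; (((-(6 // -2)) >= (x + 5)) and ((r - x) >= (x * 3))) -> true; r = 12; return 24
26 != 24, so the rewrite changes behavior.
verdict: not equivalent; witness: x=-2, y=0


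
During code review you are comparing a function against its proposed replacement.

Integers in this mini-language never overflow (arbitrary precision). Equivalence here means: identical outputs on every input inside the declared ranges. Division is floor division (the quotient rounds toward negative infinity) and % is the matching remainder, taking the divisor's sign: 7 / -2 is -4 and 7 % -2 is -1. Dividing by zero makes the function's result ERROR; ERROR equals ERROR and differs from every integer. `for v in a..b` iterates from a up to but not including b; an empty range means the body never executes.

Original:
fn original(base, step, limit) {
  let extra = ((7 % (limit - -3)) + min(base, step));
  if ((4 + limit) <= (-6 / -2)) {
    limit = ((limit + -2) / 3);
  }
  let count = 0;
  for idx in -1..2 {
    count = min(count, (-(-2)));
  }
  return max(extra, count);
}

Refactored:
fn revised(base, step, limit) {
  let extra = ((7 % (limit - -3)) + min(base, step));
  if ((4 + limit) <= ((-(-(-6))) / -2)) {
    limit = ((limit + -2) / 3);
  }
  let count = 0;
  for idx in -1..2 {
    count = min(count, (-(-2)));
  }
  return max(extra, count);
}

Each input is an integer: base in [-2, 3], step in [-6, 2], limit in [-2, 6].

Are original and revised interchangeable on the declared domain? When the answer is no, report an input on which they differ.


Behavior is preserved: although same computation, different form, the outputs never diverge.
Tracing base=-1, step=2, limit=3: original: extra=0, then ((4 + limit) <= (-6 / -2)) is false, then count=0, then (idx=-1), then count=0, then (idx=0), then count=0, then (idx=1), then count=0, then returns 0 | revised: extra=0, then ((4 + limit) <= ((-(-(-6))) / -2)) is false, then count=0, then (idx=-1), then count=0, then (idx=0), then count=0, then (idx=1), then count=0, then returns 0 — matching result 0.
Checked all 486 inputs in the declared domain: the outputs agree on every one.
verdict: equivalent


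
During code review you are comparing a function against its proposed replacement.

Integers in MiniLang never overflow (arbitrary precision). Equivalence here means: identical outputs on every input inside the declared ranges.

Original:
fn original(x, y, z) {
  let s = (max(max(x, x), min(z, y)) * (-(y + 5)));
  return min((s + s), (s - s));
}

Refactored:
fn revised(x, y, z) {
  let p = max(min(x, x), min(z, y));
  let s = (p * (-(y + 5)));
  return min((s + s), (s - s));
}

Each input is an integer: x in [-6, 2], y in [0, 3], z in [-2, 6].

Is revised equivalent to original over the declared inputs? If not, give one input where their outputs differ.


The edit looks behavioral (`max(x, x)` became `min(x, x)`), but over these ranges it never changes the outcome.
One worked example (x=0, y=2, z=5) — original: s := -14 | result -28; revised: p := 2 | s := -14 | result -28; agreement on -28.
Every one of the 324 inputs gives matching results.
verdict: equivalent


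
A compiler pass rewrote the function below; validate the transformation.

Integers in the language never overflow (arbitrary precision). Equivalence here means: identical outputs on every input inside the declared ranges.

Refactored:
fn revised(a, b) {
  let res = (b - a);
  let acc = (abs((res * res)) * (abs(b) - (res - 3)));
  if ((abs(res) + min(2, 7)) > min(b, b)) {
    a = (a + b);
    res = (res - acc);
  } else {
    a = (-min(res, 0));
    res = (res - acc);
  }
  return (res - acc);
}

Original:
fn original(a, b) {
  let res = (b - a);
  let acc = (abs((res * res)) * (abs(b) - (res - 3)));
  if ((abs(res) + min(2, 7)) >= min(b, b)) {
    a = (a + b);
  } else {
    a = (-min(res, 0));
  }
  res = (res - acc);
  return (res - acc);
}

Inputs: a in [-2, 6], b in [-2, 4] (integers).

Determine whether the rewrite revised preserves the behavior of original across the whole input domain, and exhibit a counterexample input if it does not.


Equivalent. Although `((abs(res) + min(2, 7)) >= min(b, b))` became `((abs(res) + min(2, 7)) > min(b, b))`, no input in the stated domain can expose it.
An exhaustive pass over the 63 declared inputs shows identical outputs.
As a probe, take a=3, b=-1: original runs res = -4; acc = 128; ((abs(res) + min(2, 7)) >= min(b, b)) -> true; a = 2; res = -132; return -260; revised runs res = -4; acc = 128; ((abs(res) + min(2, 7)) > min(b, b)) -> true; a = 2; res = -132; return -260; both end at -260.
verdict: equivalent


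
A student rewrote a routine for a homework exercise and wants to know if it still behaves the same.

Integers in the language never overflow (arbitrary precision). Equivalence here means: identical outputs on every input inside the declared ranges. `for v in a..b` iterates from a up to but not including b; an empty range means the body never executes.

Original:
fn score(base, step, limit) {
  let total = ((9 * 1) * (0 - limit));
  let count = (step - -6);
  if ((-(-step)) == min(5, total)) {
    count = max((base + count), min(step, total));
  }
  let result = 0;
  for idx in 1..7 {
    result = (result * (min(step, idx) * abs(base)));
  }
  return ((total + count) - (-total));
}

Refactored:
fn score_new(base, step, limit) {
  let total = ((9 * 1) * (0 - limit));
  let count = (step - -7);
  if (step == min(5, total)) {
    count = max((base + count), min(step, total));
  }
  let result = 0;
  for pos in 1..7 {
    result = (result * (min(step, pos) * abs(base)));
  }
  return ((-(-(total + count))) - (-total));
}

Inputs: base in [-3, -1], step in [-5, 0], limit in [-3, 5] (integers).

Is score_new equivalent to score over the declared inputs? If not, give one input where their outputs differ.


These are not equivalent — on base=-3, step=-5, limit=-3 the outputs split (55 vs 56).
score: total becomes 27; next count becomes 1; next ((-(-step)) == min(5, total)) evaluates to false; next result becomes 0; next at idx=1:; next result becomes 0; next at idx=2:; next result becomes 0; next at idx=3:; next result becomes 0; next at idx=4:; next result becomes 0; next at idx=5:; next result becomes 0; next at idx=6:; next result becomes 0; next final value 55
score_new: total becomes 27; next count becomes 2; next (step == min(5, total)) evaluates to false; next result becomes 0; next at pos=1:; next result becomes 0; next at pos=2:; next result becomes 0; next at pos=3:; next result becomes 0; next at pos=4:; next result becomes 0; next at pos=5:; next result becomes 0; next at pos=6:; next result becomes 0; next final value 56
verdict: not equivalent; witness: base=-3, step=-5, limit=-3


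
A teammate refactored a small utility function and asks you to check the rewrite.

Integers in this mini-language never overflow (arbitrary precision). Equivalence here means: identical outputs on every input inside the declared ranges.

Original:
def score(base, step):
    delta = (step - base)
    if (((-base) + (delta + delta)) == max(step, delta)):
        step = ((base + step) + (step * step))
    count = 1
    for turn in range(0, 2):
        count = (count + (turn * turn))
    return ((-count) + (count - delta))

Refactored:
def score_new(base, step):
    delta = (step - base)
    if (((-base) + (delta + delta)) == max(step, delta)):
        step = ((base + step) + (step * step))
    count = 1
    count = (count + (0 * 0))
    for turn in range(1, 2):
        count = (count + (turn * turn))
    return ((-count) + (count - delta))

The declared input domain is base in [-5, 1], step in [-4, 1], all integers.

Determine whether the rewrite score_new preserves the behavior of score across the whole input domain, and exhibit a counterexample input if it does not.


This is a faithful refactor — constant usage differs; and loop structure differs; and statement counts differ; and arithmetic usage differs, but the computed results match everywhere.
As a probe, take base=0, step=-4: score runs delta := -4 | (((-base) + (delta + delta)) == max(step, delta)): false | count := 1 | iter turn=0: | count := 1 | iter turn=1: | count := 2 | result 4; score_new runs delta := -4 | (((-base) + (delta + delta)) == max(step, delta)): false | count := 1 | count := 1 | iter turn=1: | count := 2 | result 4; both end at 4.
Checked all 42 inputs in the declared domain: the outputs agree on every one.
verdict: equivalent


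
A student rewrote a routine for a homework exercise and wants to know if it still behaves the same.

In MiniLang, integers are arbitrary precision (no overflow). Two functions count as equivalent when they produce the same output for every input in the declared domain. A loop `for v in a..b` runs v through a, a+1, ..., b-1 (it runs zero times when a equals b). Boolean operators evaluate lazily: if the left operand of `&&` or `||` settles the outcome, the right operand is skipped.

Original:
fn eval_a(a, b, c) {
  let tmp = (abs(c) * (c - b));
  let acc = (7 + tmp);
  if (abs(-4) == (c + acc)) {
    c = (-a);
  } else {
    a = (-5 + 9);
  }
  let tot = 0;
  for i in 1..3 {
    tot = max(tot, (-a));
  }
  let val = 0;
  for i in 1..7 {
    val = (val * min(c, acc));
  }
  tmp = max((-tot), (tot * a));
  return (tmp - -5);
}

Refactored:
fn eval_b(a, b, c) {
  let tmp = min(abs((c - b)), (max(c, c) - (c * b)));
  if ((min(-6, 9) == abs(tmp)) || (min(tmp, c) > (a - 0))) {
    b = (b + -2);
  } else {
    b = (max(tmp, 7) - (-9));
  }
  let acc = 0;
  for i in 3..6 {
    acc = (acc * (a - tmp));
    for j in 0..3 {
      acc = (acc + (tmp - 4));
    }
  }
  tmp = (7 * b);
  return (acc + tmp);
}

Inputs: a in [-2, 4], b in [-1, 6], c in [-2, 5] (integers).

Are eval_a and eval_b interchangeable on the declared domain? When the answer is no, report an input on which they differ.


Not equivalent: a=-2, b=-1, c=-2 separates them (5 vs -56).
eval_a: tmp = -2; acc = 5; (abs(-4) == (c + acc)) -> false; a = 4; tot = 0; [i=1]; tot = 0; [i=2]; tot = 0; val = 0; [i=1]; val = 0; [i=2]; val = 0; [i=3]; val = 0; [i=4]; val = 0; [i=5]; val = 0; [i=6]; val = 0; tmp = 0; return 5
eval_b: tmp = -4; ((min(-6, 9) == abs(tmp)) || (min(tmp, c) > (a - 0))) -> false; b = 16; acc = 0; [i=3]; acc = 0; [j=0]; acc = -8; [j=1]; acc = -16; [j=2]; acc = -24; [i=4]; acc = -48; [j=0]; acc = -56; [j=1]; acc = -64; [j=2]; acc = -72; [i=5]; acc = -144; [j=0]; acc = -152; [j=1]; acc = -160; [j=2]; acc = -168; tmp = 112; return -56
verdict: not equivalent; witness: a=-2, b=-1, c=-2


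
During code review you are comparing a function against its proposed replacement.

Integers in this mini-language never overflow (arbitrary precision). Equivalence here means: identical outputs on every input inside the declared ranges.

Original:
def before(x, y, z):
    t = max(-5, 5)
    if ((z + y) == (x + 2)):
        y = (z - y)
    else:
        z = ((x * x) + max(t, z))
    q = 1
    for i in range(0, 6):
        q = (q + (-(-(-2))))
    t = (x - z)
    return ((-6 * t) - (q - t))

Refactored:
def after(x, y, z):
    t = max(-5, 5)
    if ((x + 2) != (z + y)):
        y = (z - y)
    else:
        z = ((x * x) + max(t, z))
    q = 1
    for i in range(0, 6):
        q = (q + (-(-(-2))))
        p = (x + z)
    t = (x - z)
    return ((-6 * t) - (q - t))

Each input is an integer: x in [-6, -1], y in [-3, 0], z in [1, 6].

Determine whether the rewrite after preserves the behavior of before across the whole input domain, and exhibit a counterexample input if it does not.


There is a counterexample at x=-6, y=-3, z=1: 246 on one side, 46 on the other.
before: t := 5 | ((z + y) == (x + 2)): false | z := 41 | q := 1 | iter i=0: | q := -1 | iter i=1: | q := -3 | iter i=2: | q := -5 | iter i=3: | q := -7 | iter i=4: | q := -9 | iter i=5: | q := -11 | t := -47 | result 246
after: t := 5 | ((x + 2) != (z + y)): true | y := 4 | q := 1 | iter i=0: | q := -1 | p := -5 | iter i=1: | q := -3 | p := -5 | iter i=2: | q := -5 | p := -5 | iter i=3: | q := -7 | p := -5 | iter i=4: | q := -9 | p := -5 | iter i=5: | q := -11 | p := -5 | t := -7 | result 46
verdict: not equivalent; witness: x=-6, y=-3, z=1


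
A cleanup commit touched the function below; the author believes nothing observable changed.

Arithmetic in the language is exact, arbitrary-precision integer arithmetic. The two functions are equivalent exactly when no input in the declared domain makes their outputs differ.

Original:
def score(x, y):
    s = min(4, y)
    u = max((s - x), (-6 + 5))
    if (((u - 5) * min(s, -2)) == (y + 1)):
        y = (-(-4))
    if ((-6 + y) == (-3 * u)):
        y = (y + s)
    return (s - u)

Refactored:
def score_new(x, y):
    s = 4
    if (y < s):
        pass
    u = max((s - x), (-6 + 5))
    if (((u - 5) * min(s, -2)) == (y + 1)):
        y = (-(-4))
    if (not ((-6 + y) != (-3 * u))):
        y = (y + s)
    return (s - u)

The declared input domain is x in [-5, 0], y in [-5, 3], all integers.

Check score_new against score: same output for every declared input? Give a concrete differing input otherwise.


Run the pair on x=-3, y=-5.
score: s = -5; u = -1; (((u - 5) * min(s, -2)) == (y + 1)) -> false; ((-6 + y) == (-3 * u)) -> false; return -4
score_new: s = 4; (y < s) -> true; u = 7; (((u - 5) * min(s, -2)) == (y + 1)) -> true; y = 4; (not ((-6 + y) != (-3 * u))) -> false; return -3
-4 vs -3 — the two versions disagree here.
verdict: not equivalent; witness: x=-3, y=-5


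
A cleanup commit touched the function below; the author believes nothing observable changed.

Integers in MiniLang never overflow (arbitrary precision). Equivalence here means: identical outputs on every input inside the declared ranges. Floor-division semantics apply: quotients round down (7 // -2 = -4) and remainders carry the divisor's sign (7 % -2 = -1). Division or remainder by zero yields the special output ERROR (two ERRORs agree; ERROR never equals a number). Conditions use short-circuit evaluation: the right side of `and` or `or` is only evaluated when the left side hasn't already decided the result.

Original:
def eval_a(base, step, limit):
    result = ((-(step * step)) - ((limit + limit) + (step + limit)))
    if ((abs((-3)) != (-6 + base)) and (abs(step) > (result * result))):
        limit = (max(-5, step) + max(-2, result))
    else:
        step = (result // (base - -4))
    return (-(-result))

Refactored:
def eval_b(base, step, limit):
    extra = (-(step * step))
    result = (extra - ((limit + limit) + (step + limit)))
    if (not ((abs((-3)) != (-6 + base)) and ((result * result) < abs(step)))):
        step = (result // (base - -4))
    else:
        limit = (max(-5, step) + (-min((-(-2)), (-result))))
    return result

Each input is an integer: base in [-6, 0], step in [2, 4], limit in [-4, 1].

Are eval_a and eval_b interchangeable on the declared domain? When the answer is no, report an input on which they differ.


Reading the diff, among the changes: statement counts differ, and local variable names differ, and boolean connective usage differs, and comparison usage differs, and min/max/abs usage differs.
One worked example (base=-3, step=3, limit=-4) — eval_a: result becomes 0; next ((abs((-3)) != (-6 + base)) and (abs(step) > (result * result))) evaluates to true; next limit becomes 3; next final value 0; eval_b: extra becomes -9; next result becomes 0; next (not ((abs((-3)) != (-6 + base)) and ((result * result) < abs(step)))) evaluates to false; next limit becomes 3; next final value 0; agreement on 0.
Checked all 126 inputs in the declared domain: the outputs agree on every one.
verdict: equivalent


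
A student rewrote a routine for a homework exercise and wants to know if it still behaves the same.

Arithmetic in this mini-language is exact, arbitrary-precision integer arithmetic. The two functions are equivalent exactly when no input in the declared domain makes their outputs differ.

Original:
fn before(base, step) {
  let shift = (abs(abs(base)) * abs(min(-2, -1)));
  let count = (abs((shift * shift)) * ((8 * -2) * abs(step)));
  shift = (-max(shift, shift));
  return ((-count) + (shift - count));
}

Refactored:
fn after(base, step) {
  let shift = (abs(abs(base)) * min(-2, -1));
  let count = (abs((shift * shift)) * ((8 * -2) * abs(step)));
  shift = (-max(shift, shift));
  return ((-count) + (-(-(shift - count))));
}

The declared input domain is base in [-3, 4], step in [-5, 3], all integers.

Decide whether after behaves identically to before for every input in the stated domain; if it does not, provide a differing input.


The rewrite breaks on base=-3, step=-5, where the results are 5754 and 5766.
before: shift := 6 | count := -2880 | shift := -6 | result 5754
after: shift := -6 | count := -2880 | shift := 6 | result 5766
verdict: not equivalent; witness: base=-3, step=-5


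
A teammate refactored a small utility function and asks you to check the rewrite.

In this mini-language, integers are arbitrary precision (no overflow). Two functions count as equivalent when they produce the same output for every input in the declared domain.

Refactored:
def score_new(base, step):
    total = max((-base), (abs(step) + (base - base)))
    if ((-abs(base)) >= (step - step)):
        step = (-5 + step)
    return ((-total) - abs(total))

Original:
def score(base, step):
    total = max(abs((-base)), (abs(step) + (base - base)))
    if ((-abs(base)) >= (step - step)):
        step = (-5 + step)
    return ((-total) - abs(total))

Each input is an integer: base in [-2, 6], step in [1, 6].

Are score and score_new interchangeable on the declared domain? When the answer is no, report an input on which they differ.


Not equivalent: base=2, step=1 separates them (-4 vs -2).
score: total := 2 | ((-abs(base)) >= (step - step)): false | result -4
score_new: total := 1 | ((-abs(base)) >= (step - step)): false | result -2
verdict: not equivalent; witness: base=2, step=1


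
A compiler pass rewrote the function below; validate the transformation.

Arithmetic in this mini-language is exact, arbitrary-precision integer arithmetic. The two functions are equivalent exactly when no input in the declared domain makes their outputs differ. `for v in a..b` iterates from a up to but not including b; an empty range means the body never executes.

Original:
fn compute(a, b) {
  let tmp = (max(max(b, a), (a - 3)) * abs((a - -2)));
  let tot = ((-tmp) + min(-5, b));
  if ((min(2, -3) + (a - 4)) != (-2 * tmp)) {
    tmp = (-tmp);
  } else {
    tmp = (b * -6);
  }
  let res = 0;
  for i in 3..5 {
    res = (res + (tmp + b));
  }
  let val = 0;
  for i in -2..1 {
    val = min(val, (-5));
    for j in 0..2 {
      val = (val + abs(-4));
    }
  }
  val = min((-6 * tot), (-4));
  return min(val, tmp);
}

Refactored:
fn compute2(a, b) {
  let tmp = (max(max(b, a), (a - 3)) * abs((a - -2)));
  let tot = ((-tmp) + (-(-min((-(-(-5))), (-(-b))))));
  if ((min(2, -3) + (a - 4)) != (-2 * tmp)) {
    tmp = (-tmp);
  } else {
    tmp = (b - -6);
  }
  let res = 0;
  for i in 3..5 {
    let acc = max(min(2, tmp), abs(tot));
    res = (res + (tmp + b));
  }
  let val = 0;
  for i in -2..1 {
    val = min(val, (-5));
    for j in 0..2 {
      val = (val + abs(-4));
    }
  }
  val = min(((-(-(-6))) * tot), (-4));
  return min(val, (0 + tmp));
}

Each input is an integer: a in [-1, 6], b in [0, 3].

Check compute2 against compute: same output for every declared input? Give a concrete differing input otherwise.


Consider the input a=1, b=1.
compute: tmp becomes 3; next tot becomes -8; next ((min(2, -3) + (a - 4)) != (-2 * tmp)) evaluates to false; next tmp becomes -6; next res becomes 0; next at i=3:; next res becomes -5; next at i=4:; next res becomes -10; next val becomes 0; next at i=-2:; next val becomes -5; next at j=0:; next val becomes -1; next at j=1:; next val becomes 3; next at i=-1:; next val becomes -5; next at j=0:; next val becomes -1; next at j=1:; next val becomes 3; next at i=0:; next val becomes -5; next at j=0:; next val becomes -1; next at j=1:; next val becomes 3; next val becomes -4; next final value -6
compute2: tmp becomes 3; next tot becomes -8; next ((min(2, -3) + (a - 4)) != (-2 * tmp)) evaluates to false; next tmp becomes 7; next res becomes 0; next at i=3:; next acc becomes 8; next res becomes 8; next at i=4:; next acc becomes 8; next res becomes 16; next val becomes 0; next at i=-2:; next val becomes -5; next at j=0:; next val becomes -1; next at j=1:; next val becomes 3; next at i=-1:; next val becomes -5; next at j=0:; next val becomes -1; next at j=1:; next val becomes 3; next at i=0:; next val becomes -5; next at j=0:; next val becomes -1; next at j=1:; next val becomes 3; next val becomes -4; next final value -4
-6 vs -4 — the two versions disagree here.
verdict: not equivalent; witness: a=1, b=1


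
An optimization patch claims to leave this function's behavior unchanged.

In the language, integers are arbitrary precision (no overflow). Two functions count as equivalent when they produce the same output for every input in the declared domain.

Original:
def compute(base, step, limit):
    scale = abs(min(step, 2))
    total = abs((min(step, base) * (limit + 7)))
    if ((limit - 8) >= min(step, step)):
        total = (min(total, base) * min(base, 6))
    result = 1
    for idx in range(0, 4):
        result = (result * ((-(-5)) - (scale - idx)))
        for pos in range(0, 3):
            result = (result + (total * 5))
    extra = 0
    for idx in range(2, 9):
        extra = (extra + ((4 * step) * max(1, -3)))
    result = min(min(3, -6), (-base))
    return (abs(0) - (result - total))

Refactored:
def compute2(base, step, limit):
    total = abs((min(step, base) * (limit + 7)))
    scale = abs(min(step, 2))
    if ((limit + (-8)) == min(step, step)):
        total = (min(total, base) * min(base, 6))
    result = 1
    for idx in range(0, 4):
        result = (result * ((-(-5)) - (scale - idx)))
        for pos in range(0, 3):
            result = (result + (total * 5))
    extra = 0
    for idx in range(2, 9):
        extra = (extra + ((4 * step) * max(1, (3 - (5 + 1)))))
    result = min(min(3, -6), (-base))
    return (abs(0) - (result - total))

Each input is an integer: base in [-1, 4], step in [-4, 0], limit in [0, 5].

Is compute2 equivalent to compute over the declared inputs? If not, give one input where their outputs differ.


Input base=-1, step=-4, limit=5: 7 from compute versus 54 from compute2.
verdict: not equivalent; witness: base=-1, step=-4, limit=5


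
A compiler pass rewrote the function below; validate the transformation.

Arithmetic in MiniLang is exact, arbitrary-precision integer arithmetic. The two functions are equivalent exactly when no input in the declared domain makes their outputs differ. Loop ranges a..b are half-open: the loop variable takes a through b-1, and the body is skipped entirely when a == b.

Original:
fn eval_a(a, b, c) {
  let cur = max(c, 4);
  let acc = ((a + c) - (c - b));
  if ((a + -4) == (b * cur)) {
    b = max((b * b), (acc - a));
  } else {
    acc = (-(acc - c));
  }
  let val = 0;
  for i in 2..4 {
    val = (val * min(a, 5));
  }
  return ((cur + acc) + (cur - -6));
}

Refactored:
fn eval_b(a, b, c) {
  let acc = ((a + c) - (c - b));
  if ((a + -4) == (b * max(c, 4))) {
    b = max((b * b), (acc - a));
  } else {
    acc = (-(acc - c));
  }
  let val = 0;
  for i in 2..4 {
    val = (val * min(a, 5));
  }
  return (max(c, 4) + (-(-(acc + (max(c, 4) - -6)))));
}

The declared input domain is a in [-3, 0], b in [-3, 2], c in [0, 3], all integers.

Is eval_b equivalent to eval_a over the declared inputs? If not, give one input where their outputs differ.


Although constant usage differs; also statement counts differ; also local variable names differ; also min/max/abs usage differs, 96/96 inputs agree.
verdict: equivalent
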